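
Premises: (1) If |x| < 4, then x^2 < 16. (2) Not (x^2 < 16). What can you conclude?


Modus tollens: from (P → Q) and ¬Q, infer ¬P.
Q = 'x^2 < 16' is denied; since P → Q, P must also fail.

Not (|x| < 4).


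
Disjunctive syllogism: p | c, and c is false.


Disjunctive syllogism: from (P ∨ Q) and ¬P, infer Q.
One disjunct, 'c', is ruled out; the other must hold.

p


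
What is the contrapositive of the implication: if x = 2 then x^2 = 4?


The contrapositive of (P → Q) is (¬Q → ¬P); it is logically equivalent to the original.
Here P = 'x = 2' and Q = 'x^2 = 4'.

If not (x^2 = 4), then not (x = 2).


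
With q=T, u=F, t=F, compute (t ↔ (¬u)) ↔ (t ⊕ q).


Substitute q=T, u=F, t=F:
¬u = T
t ↔ (¬u) = F ↔ T = F
t ⊕ q = F ⊕ T = T
(t ↔ (¬u)) ↔ (t ⊕ q) = F ↔ T = F

F


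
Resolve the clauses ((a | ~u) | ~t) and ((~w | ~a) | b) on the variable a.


The clauses contain complementary literals a and ~a.
Resolution eliminates this pair and disjoins the remaining literals (merging duplicates).

(((~u | ~t) | b) | ~w)


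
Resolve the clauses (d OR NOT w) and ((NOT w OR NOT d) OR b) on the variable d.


The clauses contain complementary literals d and NOTd.
Resolution eliminates this pair and disjoins the remaining literals (merging duplicates).

(NOT w OR b)


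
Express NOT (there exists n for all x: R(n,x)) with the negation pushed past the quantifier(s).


Negation flips each quantifier (∀↔∃) and negates the inner predicate.
¬(there exists n for all x: φ) = for all n there exists x: ¬φ.

for all n there exists x: NOT(R(n,x))


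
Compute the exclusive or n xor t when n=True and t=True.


Exclusive or is true when exactly one operand is true.
Substitute: n=True, t=True.
True xor True evaluates to False.

False


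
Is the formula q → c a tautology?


Build the truth table over {c, q}:
c | q | φ
---------
F | F | T
T | F | T
F | T | F
T | T | T
Counterexample at row 3: with c=F, q=T, the formula is F.

No, it is not a tautology.


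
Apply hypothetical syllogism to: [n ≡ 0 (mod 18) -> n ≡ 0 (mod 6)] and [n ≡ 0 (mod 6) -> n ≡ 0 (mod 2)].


Hypothetical syllogism: from (P → Q) and (Q → R), infer (P → R).
Chain the two implications through the shared middle term 'n ≡ 0 (mod 6)'.

n ≡ 0 (mod 18) -> n ≡ 0 (mod 2)


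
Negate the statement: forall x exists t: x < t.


Negation flips each quantifier (∀↔∃) and negates the inner predicate.
¬(forall x exists t: φ) = exists x forall t: ¬φ.

exists x forall t: ~(x < t)


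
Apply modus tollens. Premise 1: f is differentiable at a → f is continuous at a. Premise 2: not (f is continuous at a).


Modus tollens: from (P → Q) and ¬Q, infer ¬P.
Q = 'f is continuous at a' is denied; since P → Q, P must also fail.

Not (f is differentiable at a).


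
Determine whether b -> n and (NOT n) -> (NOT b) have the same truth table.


Compare truth tables:
b | n | φ | ψ
-------------
F | F | T | T
T | F | F | F
F | T | T | T
T | T | T | T
The columns φ and ψ agree on every row.

Yes, they are logically equivalent.


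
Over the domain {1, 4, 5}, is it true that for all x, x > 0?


Evaluate the predicate on each element: 1:T, 4:T, 5:T.
Every element satisfies the predicate.

T


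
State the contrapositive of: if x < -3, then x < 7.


The contrapositive of (P → Q) is (¬Q → ¬P); it is logically equivalent to the original.
Here P = 'x < -3' and Q = 'x < 7'.

If not (x < 7), then not (x < -3).


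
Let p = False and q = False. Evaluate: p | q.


Disjunction is false only when both operands are false.
Substitute: p=False, q=False.
False | False evaluates to False.

False


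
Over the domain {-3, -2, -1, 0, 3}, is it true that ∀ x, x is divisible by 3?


Evaluate the predicate on each element: -3:T, -2:F, -1:F, 0:T, 3:T.
Counterexample x = -2 fails the predicate.

F


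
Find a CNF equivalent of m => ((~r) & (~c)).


Step 1: Rewrite m → ((¬r) ∧ (¬c)) as ¬m ∨ ((¬r) ∧ (¬c)).
Step 2: Distribute ∨ over ∧.

((~m) | (~r)) & ((~m) | (~c))


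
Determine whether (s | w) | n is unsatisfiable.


Truth table over {n, s, w}:
n | s | w | φ
-------------
False | False | False | False
True | False | False | True
False | True | False | True
True | True | False | True
False | False | True | True
True | False | True | True
False | True | True | True
True | True | True | True
Satisfying assignment at row 2: n=True, s=False, w=False gives True.

No, it is not a contradiction.


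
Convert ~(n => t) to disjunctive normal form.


Step 1: Rewrite implication then negate: ¬(¬n ∨ t) = n ∧ ¬t.

n & (~t)


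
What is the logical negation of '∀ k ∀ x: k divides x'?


Negation flips each quantifier (∀↔∃) and negates the inner predicate.
¬(∀ k ∀ x: φ) = ∃ k ∃ x: ¬φ.

∃ k ∃ x: ¬(k divides x)


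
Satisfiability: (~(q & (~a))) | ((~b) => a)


Search for a satisfying assignment over {a, b, q}.
Try a=False, b=False, q=False: the formula evaluates to True.
A satisfying assignment exists.

Satisfiable.


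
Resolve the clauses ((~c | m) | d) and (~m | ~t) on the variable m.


The clauses contain complementary literals m and ~m.
Resolution eliminates this pair and disjoins the remaining literals (merging duplicates).

((~c | d) | ~t)


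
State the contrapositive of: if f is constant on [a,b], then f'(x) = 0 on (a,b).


The contrapositive of (P → Q) is (¬Q → ¬P); it is logically equivalent to the original.
Here P = 'f is constant on [a,b]' and Q = 'f'(x) = 0 on (a,b)'.

If not (f'(x) = 0 on (a,b)), then not (f is constant on [a,b]).


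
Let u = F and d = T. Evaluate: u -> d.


Implication is false only when antecedent is true and consequent is false.
Substitute: u=F, d=T.
F -> T evaluates to T.

T


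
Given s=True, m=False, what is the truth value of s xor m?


Exclusive or is true when exactly one operand is true.
Substitute: s=True, m=False.
True xor False evaluates to True.

True


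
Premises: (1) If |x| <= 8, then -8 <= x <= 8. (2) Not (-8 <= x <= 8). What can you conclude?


Modus tollens: from (P → Q) and ¬Q, infer ¬P.
Q = '-8 <= x <= 8' is denied; since P → Q, P must also fail.

Not (|x| <= 8).


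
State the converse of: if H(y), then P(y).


The converse of (P → Q) is (Q → P). It is not in general equivalent to the original.
Here P = 'H(y)' and Q = 'P(y)'.

If P(y), then H(y).


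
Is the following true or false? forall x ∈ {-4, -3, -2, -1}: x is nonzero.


Evaluate the predicate on each element: -4:True, -3:True, -2:True, -1:True.
Every element satisfies the predicate.

True


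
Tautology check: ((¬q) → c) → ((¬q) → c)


Build the truth table over {c, q}:
c | q | φ
---------
F | F | T
T | F | T
F | T | T
T | T | T
Every row evaluates to true.

Yes, it is a tautology.


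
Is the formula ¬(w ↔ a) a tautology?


Build the truth table over {a, w}:
a | w | φ
---------
F | F | F
T | F | T
F | T | T
T | T | F
Counterexample at row 1: with a=F, w=F, the formula is F.

No, it is not a tautology.


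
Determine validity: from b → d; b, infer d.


This matches the form of modus ponens: the conclusion follows in every model of the premises.

Valid.


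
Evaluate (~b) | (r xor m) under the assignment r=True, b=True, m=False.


Substitute r=True, b=True, m=False:
~b = False
r xor m = True xor False = True
(~b) | (r xor m) = False | True = True

True


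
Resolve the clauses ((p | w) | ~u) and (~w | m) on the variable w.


The clauses contain complementary literals w and ~w.
Resolution eliminates this pair and disjoins the remaining literals (merging duplicates).

((~u | p) | m)


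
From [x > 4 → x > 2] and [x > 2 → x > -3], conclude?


Hypothetical syllogism: from (P → Q) and (Q → R), infer (P → R).
Chain the two implications through the shared middle term 'x > 2'.

x > 4 → x > -3


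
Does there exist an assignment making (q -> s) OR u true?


Search for a satisfying assignment over {q, s, u}.
Try q=F, s=F, u=F: the formula evaluates to T.
A satisfying assignment exists.

Satisfiable.


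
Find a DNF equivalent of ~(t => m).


Step 1: Rewrite implication then negate: ¬(¬t ∨ m) = t ∧ ¬m.

t & (~m)


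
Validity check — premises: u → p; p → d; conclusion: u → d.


This matches the form of hypothetical syllogism: the conclusion follows in every model of the premises.

Valid.


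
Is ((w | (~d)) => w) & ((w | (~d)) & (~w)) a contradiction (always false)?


Truth table over {d, w}:
d | w | φ
---------
False | False | False
True | False | False
False | True | False
True | True | False
Every row is false.

Yes, it is a contradiction.


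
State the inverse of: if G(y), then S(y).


The inverse of (P → Q) is (¬P → ¬Q). It is equivalent to the converse, not to the original.
Here P = 'G(y)' and Q = 'S(y)'.

If not (G(y)), then not (S(y)).


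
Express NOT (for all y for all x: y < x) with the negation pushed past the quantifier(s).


Negation flips each quantifier (∀↔∃) and negates the inner predicate.
¬(for all y for all x: φ) = there exists y there exists x: ¬φ.

there exists y there exists x: NOT(y < x)


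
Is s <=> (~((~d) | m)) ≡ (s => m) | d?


Compare truth tables:
d | m | s | φ | ψ
-----------------
False | False | False | True | True
True | False | False | False | True
False | True | False | True | True
True | True | False | True | True
False | False | True | False | False
True | False | True | True | True
False | True | True | False | True
True | True | True | False | True
They differ at row 2 (d=True, m=False, s=False): φ=False but ψ=True.

No, they are not logically equivalent.


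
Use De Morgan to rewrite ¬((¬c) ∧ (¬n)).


De Morgan: the negation of a conjunction is the disjunction of the negations.
Distribute ¬ across ∧, flipping it to ∨, and negate each literal.

c ∨ n


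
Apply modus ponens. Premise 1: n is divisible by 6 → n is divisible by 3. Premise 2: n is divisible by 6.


Modus ponens: from (P → Q) and P, infer Q.
P = 'n is divisible by 6' is asserted, and P → Q holds, so Q follows.

n is divisible by 3.


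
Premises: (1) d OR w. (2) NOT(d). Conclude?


Disjunctive syllogism: from (P ∨ Q) and ¬P, infer Q.
One disjunct, 'd', is ruled out; the other must hold.

w


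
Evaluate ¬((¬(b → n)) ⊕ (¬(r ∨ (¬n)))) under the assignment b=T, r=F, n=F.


Substitute b=T, r=F, n=F:
b → n = T → F = F
¬(b → n) = T
¬n = T
r ∨ (¬n) = F ∨ T = T
¬(r ∨ (¬n)) = F
(¬(b → n)) ⊕ (¬(r ∨ (¬n))) = T ⊕ F = T
¬((¬(b → n)) ⊕ (¬(r ∨ (¬n)))) = F

F


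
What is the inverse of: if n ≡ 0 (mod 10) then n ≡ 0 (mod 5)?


The inverse of (P → Q) is (¬P → ¬Q). It is equivalent to the converse, not to the original.
Here P = 'n ≡ 0 (mod 10)' and Q = 'n ≡ 0 (mod 5)'.

If not (n ≡ 0 (mod 10)), then not (n ≡ 0 (mod 5)).


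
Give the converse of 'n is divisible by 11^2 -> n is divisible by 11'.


The converse of (P → Q) is (Q → P). It is not in general equivalent to the original.
Here P = 'n is divisible by 11^2' and Q = 'n is divisible by 11'.

If n is divisible by 11, then n is divisible by 11^2.


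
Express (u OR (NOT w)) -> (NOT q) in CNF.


Step 1: Rewrite as ¬(u ∨ (¬w)) ∨ (¬q) = (¬u ∧ ¬(¬w)) ∨ (¬q).
Step 2: Distribute ∨ over ∧.
Step 3: Eliminate any double negations (¬¬X = X).

((NOT u) OR (NOT q)) AND (w OR (NOT q))


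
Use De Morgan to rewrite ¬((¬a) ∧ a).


De Morgan: the negation of a conjunction is the disjunction of the negations.
Distribute ¬ across ∧, flipping it to ∨, and negate each literal.

a ∨ (¬a)


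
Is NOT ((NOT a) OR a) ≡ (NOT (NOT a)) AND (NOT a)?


Compare truth tables:
a | φ | ψ
---------
F | F | F
T | F | F
The columns φ and ψ agree on every row.

Yes, they are logically equivalent.


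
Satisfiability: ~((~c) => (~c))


Check all 2 assignments over {c}:
c | φ
-----
False | False
True | False
No assignment makes the formula true.

Unsatisfiable.


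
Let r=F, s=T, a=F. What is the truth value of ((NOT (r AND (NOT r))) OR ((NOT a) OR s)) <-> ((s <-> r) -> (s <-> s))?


Substitute r=F, s=T, a=F:
NOT r = T
r AND (NOT r) = F AND T = F
NOT (r AND (NOT r)) = T
NOT a = T
(NOT a) OR s = T OR T = T
(NOT (r AND (NOT r))) OR ((NOT a) OR s) = T OR T = T
s <-> r = T <-> F = F
s <-> s = T <-> T = T
(s <-> r) -> (s <-> s) = F -> T = T
((NOT (r AND (NOT r))) OR ((NOT a) OR s)) <-> ((s <-> r) -> (s <-> s)) = T <-> T = T

T


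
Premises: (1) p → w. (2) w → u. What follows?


Hypothetical syllogism: from (P → Q) and (Q → R), infer (P → R).
Chain the two implications through the shared middle term 'w'.

p → u


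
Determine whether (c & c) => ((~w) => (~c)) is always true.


Build the truth table over {c, w}:
c | w | φ
---------
False | False | True
True | False | False
False | True | True
True | True | True
Counterexample at row 2: with c=True, w=False, the formula is False.

No, it is not a tautology.


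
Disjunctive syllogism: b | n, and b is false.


Disjunctive syllogism: from (P ∨ Q) and ¬P, infer Q.
One disjunct, 'b', is ruled out; the other must hold.

n


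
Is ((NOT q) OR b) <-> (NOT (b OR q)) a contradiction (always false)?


Truth table over {b, q}:
b | q | φ
---------
F | F | T
T | F | F
F | T | T
T | T | F
Satisfying assignment at row 1: b=F, q=F gives T.

No, it is not a contradiction.


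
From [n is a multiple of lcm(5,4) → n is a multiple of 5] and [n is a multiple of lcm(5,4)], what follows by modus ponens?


Modus ponens: from (P → Q) and P, infer Q.
P = 'n is a multiple of lcm(5,4)' is asserted, and P → Q holds, so Q follows.

n is a multiple of 5.


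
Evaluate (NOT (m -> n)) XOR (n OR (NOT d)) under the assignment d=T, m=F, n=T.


Substitute d=T, m=F, n=T:
m -> n = F -> T = T
NOT (m -> n) = F
NOT d = F
n OR (NOT d) = T OR F = T
(NOT (m -> n)) XOR (n OR (NOT d)) = F XOR T = T

T


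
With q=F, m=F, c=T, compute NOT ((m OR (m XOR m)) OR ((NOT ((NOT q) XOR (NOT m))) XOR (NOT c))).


Substitute q=F, m=F, c=T:
m XOR m = F XOR F = F
m OR (m XOR m) = F OR F = F
NOT q = T
NOT m = T
(NOT q) XOR (NOT m) = T XOR T = F
NOT ((NOT q) XOR (NOT m)) = T
NOT c = F
(NOT ((NOT q) XOR (NOT m))) XOR (NOT c) = T XOR F = T
(m OR (m XOR m)) OR ((NOT ((NOT q) XOR (NOT m))) XOR (NOT c)) = F OR T = T
NOT ((m OR (m XOR m)) OR ((NOT ((NOT q) XOR (NOT m))) XOR (NOT c))) = F

F


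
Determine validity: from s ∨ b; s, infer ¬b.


This is affirming a disjunct (fallacy). There exist truth assignments where the premises are all true but the conclusion is false.

Invalid.


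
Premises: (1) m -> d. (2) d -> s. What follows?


Hypothetical syllogism: from (P → Q) and (Q → R), infer (P → R).
Chain the two implications through the shared middle term 'd'.

m -> s


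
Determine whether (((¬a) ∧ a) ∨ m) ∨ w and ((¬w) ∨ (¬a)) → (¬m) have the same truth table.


Compare truth tables:
a | m | w | φ | ψ
-----------------
F | F | F | F | T
T | F | F | F | T
F | T | F | T | F
T | T | F | T | F
F | F | T | T | T
T | F | T | T | T
F | T | T | T | F
T | T | T | T | T
They differ at row 1 (a=F, m=F, w=F): φ=F but ψ=T.

No, they are not logically equivalent.


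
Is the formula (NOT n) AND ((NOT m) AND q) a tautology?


Build the truth table over {m, n, q}:
m | n | q | φ
-------------
F | F | F | F
T | F | F | F
F | T | F | F
T | T | F | F
F | F | T | T
T | F | T | F
F | T | T | F
T | T | T | F
Counterexample at row 1: with m=F, n=F, q=F, the formula is F.

No, it is not a tautology.


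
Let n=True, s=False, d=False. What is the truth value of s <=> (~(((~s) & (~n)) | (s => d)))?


Substitute n=True, s=False, d=False:
~s = True
~n = False
(~s) & (~n) = True & False = False
s => d = False => False = True
((~s) & (~n)) | (s => d) = False | True = True
~(((~s) & (~n)) | (s => d)) = False
s <=> (~(((~s) & (~n)) | (s => d))) = False <=> False = True

True


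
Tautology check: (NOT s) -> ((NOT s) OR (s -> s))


Build the truth table over {s}:
s | φ
-----
F | T
T | T
Every row evaluates to true.

Yes, it is a tautology.


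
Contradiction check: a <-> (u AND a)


Truth table over {a, u}:
a | u | φ
---------
F | F | T
T | F | F
F | T | T
T | T | T
Satisfying assignment at row 1: a=F, u=F gives T.

No, it is not a contradiction.


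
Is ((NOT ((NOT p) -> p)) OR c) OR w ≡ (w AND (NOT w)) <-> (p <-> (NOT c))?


Compare truth tables:
c | p | w | φ | ψ
-----------------
F | F | F | T | T
T | F | F | T | F
F | T | F | F | F
T | T | F | T | T
F | F | T | T | T
T | F | T | T | F
F | T | T | T | F
T | T | T | T | T
They differ at row 2 (c=T, p=F, w=F): φ=T but ψ=F.

No, they are not logically equivalent.


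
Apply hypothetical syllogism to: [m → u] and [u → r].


Hypothetical syllogism: from (P → Q) and (Q → R), infer (P → R).
Chain the two implications through the shared middle term 'u'.

m → r


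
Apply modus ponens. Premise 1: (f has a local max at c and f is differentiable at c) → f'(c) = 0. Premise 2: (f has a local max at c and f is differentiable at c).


Modus ponens: from (P → Q) and P, infer Q.
P = '(f has a local max at c and f is differentiable at c)' is asserted, and P → Q holds, so Q follows.

f'(c) = 0.


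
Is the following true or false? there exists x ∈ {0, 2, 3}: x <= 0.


Evaluate the predicate on each element: 0:T, 2:F, 3:F.
Witness x = 0 satisfies the predicate.

T


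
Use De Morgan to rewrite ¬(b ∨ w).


De Morgan: the negation of a disjunction is the conjunction of the negations.
Distribute ¬ across ∨, flipping it to ∧, and negate each literal.

(¬b) ∧ (¬w)


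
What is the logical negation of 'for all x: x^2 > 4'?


¬(for all x: φ) = there exists x: ¬φ, and ¬(there exists x: φ) = for all x: ¬φ.
Apply to the universal statement.

there exists x: NOT(x^2 > 4)


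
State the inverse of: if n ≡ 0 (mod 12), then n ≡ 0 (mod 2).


The inverse of (P → Q) is (¬P → ¬Q). It is equivalent to the converse, not to the original.
Here P = 'n ≡ 0 (mod 12)' and Q = 'n ≡ 0 (mod 2)'.

If not (n ≡ 0 (mod 12)), then not (n ≡ 0 (mod 2)).


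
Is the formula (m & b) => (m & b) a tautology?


Build the truth table over {b, m}:
b | m | φ
---------
False | False | True
True | False | True
False | True | True
True | True | True
Every row evaluates to true.

Yes, it is a tautology.


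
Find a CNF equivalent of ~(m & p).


Step 1: Apply De Morgan: ¬(m ∧ p) = ¬m ∨ ¬p.

(~m) | (~p)


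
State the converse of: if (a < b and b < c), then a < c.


The converse of (P → Q) is (Q → P). It is not in general equivalent to the original.
Here P = '(a < b and b < c)' and Q = 'a < c'.

If a < c, then (a < b and b < c).


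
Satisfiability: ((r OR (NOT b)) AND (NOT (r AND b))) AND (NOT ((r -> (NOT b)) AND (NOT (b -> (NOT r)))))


Search for a satisfying assignment over {b, r}.
Try b=F, r=F: the formula evaluates to T.
A satisfying assignment exists.

Satisfiable.


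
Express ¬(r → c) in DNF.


Step 1: Rewrite implication then negate: ¬(¬r ∨ c) = r ∧ ¬c.

r ∧ (¬c)


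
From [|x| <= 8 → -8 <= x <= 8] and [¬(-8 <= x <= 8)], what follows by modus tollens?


Modus tollens: from (P → Q) and ¬Q, infer ¬P.
Q = '-8 <= x <= 8' is denied; since P → Q, P must also fail.

Not (|x| <= 8).


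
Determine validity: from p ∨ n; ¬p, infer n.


This matches the form of disjunctive syllogism: the conclusion follows in every model of the premises.

Valid.


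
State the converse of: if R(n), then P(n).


The converse of (P → Q) is (Q → P). It is not in general equivalent to the original.
Here P = 'R(n)' and Q = 'P(n)'.

If P(n), then R(n).


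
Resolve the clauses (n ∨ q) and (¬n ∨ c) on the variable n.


The clauses contain complementary literals n and ¬n.
Resolution eliminates this pair and disjoins the remaining literals (merging duplicates).

(q ∨ c)


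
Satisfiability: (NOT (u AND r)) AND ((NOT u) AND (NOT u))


Search for a satisfying assignment over {r, u}.
Try r=F, u=F: the formula evaluates to T.
A satisfying assignment exists.

Satisfiable.


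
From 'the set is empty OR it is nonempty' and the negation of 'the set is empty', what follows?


Disjunctive syllogism: from (P ∨ Q) and ¬P, infer Q.
One disjunct, 'the set is empty', is ruled out; the other must hold.

it is nonempty


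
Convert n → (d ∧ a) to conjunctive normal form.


Step 1: Rewrite n → (d ∧ a) as ¬n ∨ (d ∧ a).
Step 2: Distribute ∨ over ∧.

((¬n) ∨ d) ∧ ((¬n) ∨ a)


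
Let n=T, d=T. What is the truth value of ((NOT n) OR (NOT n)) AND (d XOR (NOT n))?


Substitute n=T, d=T:
NOT n = F
NOT n = F
(NOT n) OR (NOT n) = F OR F = F
NOT n = F
d XOR (NOT n) = T XOR F = T
((NOT n) OR (NOT n)) AND (d XOR (NOT n)) = F AND T = F

F


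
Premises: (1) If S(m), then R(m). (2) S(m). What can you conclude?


Modus ponens: from (P → Q) and P, infer Q.
P = 'S(m)' is asserted, and P → Q holds, so Q follows.

R(m).


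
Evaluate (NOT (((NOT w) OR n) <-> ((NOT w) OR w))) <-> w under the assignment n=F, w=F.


Substitute n=F, w=F:
NOT w = T
(NOT w) OR n = T OR F = T
NOT w = T
(NOT w) OR w = T OR F = T
((NOT w) OR n) <-> ((NOT w) OR w) = T <-> T = T
NOT (((NOT w) OR n) <-> ((NOT w) OR w)) = F
(NOT (((NOT w) OR n) <-> ((NOT w) OR w))) <-> w = F <-> F = T

T


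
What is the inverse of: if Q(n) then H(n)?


The inverse of (P → Q) is (¬P → ¬Q). It is equivalent to the converse, not to the original.
Here P = 'Q(n)' and Q = 'H(n)'.

If not (Q(n)), then not (H(n)).


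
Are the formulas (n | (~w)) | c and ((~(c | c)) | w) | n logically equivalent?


Compare truth tables:
c | n | w | φ | ψ
-----------------
False | False | False | True | True
True | False | False | True | False
False | True | False | True | True
True | True | False | True | True
False | False | True | False | True
True | False | True | True | True
False | True | True | True | True
True | True | True | True | True
They differ at row 2 (c=True, n=False, w=False): φ=True but ψ=False.

No, they are not logically equivalent.


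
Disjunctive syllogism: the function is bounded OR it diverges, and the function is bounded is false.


Disjunctive syllogism: from (P ∨ Q) and ¬P, infer Q.
One disjunct, 'the function is bounded', is ruled out; the other must hold.

it diverges


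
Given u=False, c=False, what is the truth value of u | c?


Disjunction is false only when both operands are false.
Substitute: u=False, c=False.
False | False evaluates to False.

False


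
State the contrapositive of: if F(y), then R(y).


The contrapositive of (P → Q) is (¬Q → ¬P); it is logically equivalent to the original.
Here P = 'F(y)' and Q = 'R(y)'.

If not (R(y)), then not (F(y)).


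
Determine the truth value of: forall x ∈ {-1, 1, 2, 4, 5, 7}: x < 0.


Evaluate the predicate on each element: -1:True, 1:False, 2:False, 4:False, 5:False, 7:False.
Counterexample x = 1 fails the predicate.

False


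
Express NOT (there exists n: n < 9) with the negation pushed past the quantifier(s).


¬(for all x: φ) = there exists x: ¬φ, and ¬(there exists x: φ) = for all x: ¬φ.
Apply to the existential statement.

for all n: NOT(n < 9)


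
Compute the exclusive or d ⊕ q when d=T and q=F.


Exclusive or is true when exactly one operand is true.
Substitute: d=T, q=F.
T ⊕ F evaluates to T.

T


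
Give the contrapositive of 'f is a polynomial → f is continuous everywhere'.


The contrapositive of (P → Q) is (¬Q → ¬P); it is logically equivalent to the original.
Here P = 'f is a polynomial' and Q = 'f is continuous everywhere'.

If not (f is continuous everywhere), then not (f is a polynomial).


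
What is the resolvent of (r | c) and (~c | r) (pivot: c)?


The clauses contain complementary literals c and ~c.
Resolution eliminates this pair and disjoins the remaining literals (merging duplicates).

r


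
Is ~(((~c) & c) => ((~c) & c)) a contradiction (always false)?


Truth table over {c}:
c | φ
-----
False | False
True | False
Every row is false.

Yes, it is a contradiction.


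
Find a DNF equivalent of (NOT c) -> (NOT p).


Step 1: Rewrite (¬c) → (¬p) as ¬(¬c) ∨ (¬p).
Step 2: Eliminate any double negations (¬¬X = X).

c OR (NOT p)


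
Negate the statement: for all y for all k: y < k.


Negation flips each quantifier (∀↔∃) and negates the inner predicate.
¬(for all y for all k: φ) = there exists y there exists k: ¬φ.

there exists y there exists k: NOT(y < k)


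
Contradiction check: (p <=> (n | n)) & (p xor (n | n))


Truth table over {n, p}:
n | p | φ
---------
False | False | False
True | False | False
False | True | False
True | True | False
Every row is false.

Yes, it is a contradiction.


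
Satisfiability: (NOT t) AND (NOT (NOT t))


Check all 2 assignments over {t}:
t | φ
-----
F | F
T | F
No assignment makes the formula true.

Unsatisfiable.


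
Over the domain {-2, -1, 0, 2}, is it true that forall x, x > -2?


Evaluate the predicate on each element: -2:False, -1:True, 0:True, 2:True.
Counterexample x = -2 fails the predicate.

False


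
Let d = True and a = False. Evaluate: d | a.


Disjunction is false only when both operands are false.
Substitute: d=True, a=False.
True | False evaluates to True.

True


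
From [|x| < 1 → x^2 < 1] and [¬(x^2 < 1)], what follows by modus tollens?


Modus tollens: from (P → Q) and ¬Q, infer ¬P.
Q = 'x^2 < 1' is denied; since P → Q, P must also fail.

Not (|x| < 1).


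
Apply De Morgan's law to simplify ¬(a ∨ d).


De Morgan: the negation of a disjunction is the conjunction of the negations.
Distribute ¬ across ∨, flipping it to ∧, and negate each literal.

(¬a) ∧ (¬d)


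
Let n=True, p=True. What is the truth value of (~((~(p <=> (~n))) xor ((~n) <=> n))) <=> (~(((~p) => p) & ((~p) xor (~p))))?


Substitute n=True, p=True:
… (earlier sub-steps elided)
(~(p <=> (~n))) xor ((~n) <=> n) = True xor False = True
~((~(p <=> (~n))) xor ((~n) <=> n)) = False
~p = False
(~p) => p = False => True = True
~p = False
~p = False
(~p) xor (~p) = False xor False = False
((~p) => p) & ((~p) xor (~p)) = True & False = False
~(((~p) => p) & ((~p) xor (~p))) = True
(~((~(p <=> (~n))) xor ((~n) <=> n))) <=> (~(((~p) => p) & ((~p) xor (~p)))) = False <=> True = False

False


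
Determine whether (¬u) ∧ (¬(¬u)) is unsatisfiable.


Truth table over {u}:
u | φ
-----
F | F
T | F
Every row is false.

Yes, it is a contradiction.


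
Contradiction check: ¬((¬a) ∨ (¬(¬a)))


Truth table over {a}:
a | φ
-----
F | F
T | F
Every row is false.

Yes, it is a contradiction.


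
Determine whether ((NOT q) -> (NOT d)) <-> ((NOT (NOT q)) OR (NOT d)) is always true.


Build the truth table over {d, q}:
d | q | φ
---------
F | F | T
T | F | T
F | T | T
T | T | T
Every row evaluates to true.

Yes, it is a tautology.


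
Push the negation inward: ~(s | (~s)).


De Morgan: the negation of a disjunction is the conjunction of the negations.
Distribute ~ across |, flipping it to &, and negate each literal.

(~s) & s


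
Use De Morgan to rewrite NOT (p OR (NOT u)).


De Morgan: the negation of a disjunction is the conjunction of the negations.
Distribute NOT across OR, flipping it to AND, and negate each literal.

(NOT p) AND u


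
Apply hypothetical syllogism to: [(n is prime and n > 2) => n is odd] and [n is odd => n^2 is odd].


Hypothetical syllogism: from (P → Q) and (Q → R), infer (P → R).
Chain the two implications through the shared middle term 'n is odd'.

(n is prime and n > 2) => n^2 is odd


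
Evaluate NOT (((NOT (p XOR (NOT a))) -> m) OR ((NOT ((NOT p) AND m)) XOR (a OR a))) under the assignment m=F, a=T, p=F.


Substitute m=F, a=T, p=F:
… (earlier sub-steps elided)
p XOR (NOT a) = F XOR F = F
NOT (p XOR (NOT a)) = T
(NOT (p XOR (NOT a))) -> m = T -> F = F
NOT p = T
(NOT p) AND m = T AND F = F
NOT ((NOT p) AND m) = T
a OR a = T OR T = T
(NOT ((NOT p) AND m)) XOR (a OR a) = T XOR T = F
((NOT (p XOR (NOT a))) -> m) OR ((NOT ((NOT p) AND m)) XOR (a OR a)) = F OR F = F
NOT (((NOT (p XOR (NOT a))) -> m) OR ((NOT ((NOT p) AND m)) XOR (a OR a))) = T

T


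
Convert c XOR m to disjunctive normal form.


Step 1: c ⊕ m is true exactly when they disagree: (c ∧ ¬m) ∨ (¬c ∧ m).

(c AND (NOT m)) OR ((NOT c) AND m)


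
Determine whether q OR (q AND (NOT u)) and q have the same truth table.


Compare truth tables:
q | u | φ | ψ
-------------
F | F | F | F
T | F | T | T
F | T | F | F
T | T | T | T
The columns φ and ψ agree on every row.

Yes, they are logically equivalent.


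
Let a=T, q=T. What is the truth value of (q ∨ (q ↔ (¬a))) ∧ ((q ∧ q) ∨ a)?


Substitute a=T, q=T:
¬a = F
q ↔ (¬a) = T ↔ F = F
q ∨ (q ↔ (¬a)) = T ∨ F = T
q ∧ q = T ∧ T = T
(q ∧ q) ∨ a = T ∨ T = T
(q ∨ (q ↔ (¬a))) ∧ ((q ∧ q) ∨ a) = T ∧ T = T

T


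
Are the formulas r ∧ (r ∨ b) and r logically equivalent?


Compare truth tables:
b | r | φ | ψ
-------------
F | F | F | F
T | F | F | F
F | T | T | T
T | T | T | T
The columns φ and ψ agree on every row.

Yes, they are logically equivalent.


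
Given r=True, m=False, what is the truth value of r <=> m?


Biconditional is true when both operands have the same truth value.
Substitute: r=True, m=False.
True <=> False evaluates to False.

False


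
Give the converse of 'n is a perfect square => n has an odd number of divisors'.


The converse of (P → Q) is (Q → P). It is not in general equivalent to the original.
Here P = 'n is a perfect square' and Q = 'n has an odd number of divisors'.

If n has an odd number of divisors, then n is a perfect square.


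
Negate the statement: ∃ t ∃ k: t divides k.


Negation flips each quantifier (∀↔∃) and negates the inner predicate.
¬(∃ t ∃ k: φ) = ∀ t ∀ k: ¬φ.

∀ t ∀ k: ¬(t divides k)


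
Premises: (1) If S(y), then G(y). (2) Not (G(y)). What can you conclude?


Modus tollens: from (P → Q) and ¬Q, infer ¬P.
Q = 'G(y)' is denied; since P → Q, P must also fail.

Not (S(y)).


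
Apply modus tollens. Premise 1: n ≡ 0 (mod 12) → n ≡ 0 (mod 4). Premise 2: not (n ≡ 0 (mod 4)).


Modus tollens: from (P → Q) and ¬Q, infer ¬P.
Q = 'n ≡ 0 (mod 4)' is denied; since P → Q, P must also fail.

Not (n ≡ 0 (mod 12)).


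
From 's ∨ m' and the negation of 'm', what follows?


Disjunctive syllogism: from (P ∨ Q) and ¬P, infer Q.
One disjunct, 'm', is ruled out; the other must hold.

s


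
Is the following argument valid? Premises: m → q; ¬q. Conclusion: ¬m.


This matches the form of modus tollens: the conclusion follows in every model of the premises.

Valid.


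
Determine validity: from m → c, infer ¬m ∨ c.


This matches the form of material implication: the conclusion follows in every model of the premises.

Valid.


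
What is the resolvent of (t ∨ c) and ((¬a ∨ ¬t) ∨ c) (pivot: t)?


The clauses contain complementary literals t and ¬t.
Resolution eliminates this pair and disjoins the remaining literals (merging duplicates).

(c ∨ ¬a)


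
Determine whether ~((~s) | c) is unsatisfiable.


Truth table over {c, s}:
c | s | φ
---------
False | False | False
True | False | False
False | True | True
True | True | False
Satisfying assignment at row 3: c=False, s=True gives True.

No, it is not a contradiction.


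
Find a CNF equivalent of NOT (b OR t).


Step 1: Apply De Morgan: ¬(b ∨ t) = ¬b ∧ ¬t.

(NOT b) AND (NOT t)


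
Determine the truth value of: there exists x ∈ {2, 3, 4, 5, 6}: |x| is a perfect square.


Evaluate the predicate on each element: 2:F, 3:F, 4:T, 5:F, 6:F.
Witness x = 4 satisfies the predicate.

T


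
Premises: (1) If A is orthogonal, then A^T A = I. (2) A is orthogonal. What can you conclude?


Modus ponens: from (P → Q) and P, infer Q.
P = 'A is orthogonal' is asserted, and P → Q holds, so Q follows.

A^T A = I.


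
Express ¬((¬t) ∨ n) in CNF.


Step 1: Apply De Morgan: ¬((¬t) ∨ n) = ¬(¬t) ∧ ¬n.
Step 2: Eliminate any double negations (¬¬X = X).

t ∧ (¬n)


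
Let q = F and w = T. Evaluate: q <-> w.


Biconditional is true when both operands have the same truth value.
Substitute: q=F, w=T.
F <-> T evaluates to F.

F


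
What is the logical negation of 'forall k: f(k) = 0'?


¬(forall x: φ) = exists x: ¬φ, and ¬(exists x: φ) = forall x: ¬φ.
Apply to the universal statement.

exists k: ~(f(k) = 0)


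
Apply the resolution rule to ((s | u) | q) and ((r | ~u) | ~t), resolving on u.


The clauses contain complementary literals u and ~u.
Resolution eliminates this pair and disjoins the remaining literals (merging duplicates).

(((s | q) | ~t) | r)


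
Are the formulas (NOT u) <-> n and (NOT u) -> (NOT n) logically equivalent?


Compare truth tables:
n | u | φ | ψ
-------------
F | F | F | T
T | F | T | F
F | T | T | T
T | T | F | T
They differ at row 1 (n=F, u=F): φ=F but ψ=T.

No, they are not logically equivalent.


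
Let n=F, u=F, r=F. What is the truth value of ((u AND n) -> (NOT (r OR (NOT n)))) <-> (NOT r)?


Substitute n=F, u=F, r=F:
u AND n = F AND F = F
NOT n = T
r OR (NOT n) = F OR T = T
NOT (r OR (NOT n)) = F
(u AND n) -> (NOT (r OR (NOT n))) = F -> F = T
NOT r = T
((u AND n) -> (NOT (r OR (NOT n)))) <-> (NOT r) = T <-> T = T

T


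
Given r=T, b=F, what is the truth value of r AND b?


Conjunction is true only when both operands are true.
Substitute: r=T, b=F.
T AND F evaluates to F.

F


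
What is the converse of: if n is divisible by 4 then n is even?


The converse of (P → Q) is (Q → P). It is not in general equivalent to the original.
Here P = 'n is divisible by 4' and Q = 'n is even'.

If n is even, then n is divisible by 4.


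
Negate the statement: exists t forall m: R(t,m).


Negation flips each quantifier (∀↔∃) and negates the inner predicate.
¬(exists t forall m: φ) = forall t exists m: ¬φ.

forall t exists m: ~(R(t,m))


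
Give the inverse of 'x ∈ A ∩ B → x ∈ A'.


The inverse of (P → Q) is (¬P → ¬Q). It is equivalent to the converse, not to the original.
Here P = 'x ∈ A ∩ B' and Q = 'x ∈ A'.

If not (x ∈ A ∩ B), then not (x ∈ A).


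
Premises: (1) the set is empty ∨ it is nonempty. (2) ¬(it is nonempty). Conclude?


Disjunctive syllogism: from (P ∨ Q) and ¬P, infer Q.
One disjunct, 'it is nonempty', is ruled out; the other must hold.

the set is empty


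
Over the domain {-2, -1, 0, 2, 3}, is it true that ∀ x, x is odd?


Evaluate the predicate on each element: -2:F, -1:T, 0:F, 2:F, 3:T.
Counterexample x = -2 fails the predicate.

F


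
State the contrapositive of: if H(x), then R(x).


The contrapositive of (P → Q) is (¬Q → ¬P); it is logically equivalent to the original.
Here P = 'H(x)' and Q = 'R(x)'.

If not (R(x)), then not (H(x)).


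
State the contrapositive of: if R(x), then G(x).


The contrapositive of (P → Q) is (¬Q → ¬P); it is logically equivalent to the original.
Here P = 'R(x)' and Q = 'G(x)'.

If not (G(x)), then not (R(x)).


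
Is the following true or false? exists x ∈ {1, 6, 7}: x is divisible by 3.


Evaluate the predicate on each element: 1:False, 6:True, 7:False.
Witness x = 6 satisfies the predicate.

True


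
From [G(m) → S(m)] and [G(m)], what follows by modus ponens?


Modus ponens: from (P → Q) and P, infer Q.
P = 'G(m)' is asserted, and P → Q holds, so Q follows.

S(m).


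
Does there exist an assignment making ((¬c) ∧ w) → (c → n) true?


Search for a satisfying assignment over {c, n, w}.
Try c=F, n=F, w=F: the formula evaluates to T.
A satisfying assignment exists.

Satisfiable.


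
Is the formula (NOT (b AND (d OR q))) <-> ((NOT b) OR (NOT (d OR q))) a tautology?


Build the truth table over {b, d, q}:
b | d | q | φ
-------------
F | F | F | T
T | F | F | T
F | T | F | T
T | T | F | T
F | F | T | T
T | F | T | T
F | T | T | T
T | T | T | T
Every row evaluates to true.

Yes, it is a tautology.


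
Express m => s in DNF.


Step 1: Rewrite m → s as ¬m ∨ s.

(~m) | s


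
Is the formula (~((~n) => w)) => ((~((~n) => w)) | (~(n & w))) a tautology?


Build the truth table over {n, w}:
n | w | φ
---------
False | False | True
True | False | True
False | True | True
True | True | True
Every row evaluates to true.

Yes, it is a tautology.


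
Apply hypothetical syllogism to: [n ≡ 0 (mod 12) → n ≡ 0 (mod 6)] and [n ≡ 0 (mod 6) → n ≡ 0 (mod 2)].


Hypothetical syllogism: from (P → Q) and (Q → R), infer (P → R).
Chain the two implications through the shared middle term 'n ≡ 0 (mod 6)'.

n ≡ 0 (mod 12) → n ≡ 0 (mod 2)


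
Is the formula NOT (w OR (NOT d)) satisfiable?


Search for a satisfying assignment over {d, w}.
Try d=T, w=F: the formula evaluates to T.
A satisfying assignment exists.

Satisfiable.


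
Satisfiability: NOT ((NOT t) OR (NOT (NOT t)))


Check all 2 assignments over {t}:
t | φ
-----
F | F
T | F
No assignment makes the formula true.

Unsatisfiable.


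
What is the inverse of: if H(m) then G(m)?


The inverse of (P → Q) is (¬P → ¬Q). It is equivalent to the converse, not to the original.
Here P = 'H(m)' and Q = 'G(m)'.

If not (H(m)), then not (G(m)).


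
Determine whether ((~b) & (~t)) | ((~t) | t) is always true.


Build the truth table over {b, t}:
b | t | φ
---------
False | False | True
True | False | True
False | True | True
True | True | True
Every row evaluates to true.

Yes, it is a tautology.


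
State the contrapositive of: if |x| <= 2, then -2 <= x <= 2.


The contrapositive of (P → Q) is (¬Q → ¬P); it is logically equivalent to the original.
Here P = '|x| <= 2' and Q = '-2 <= x <= 2'.

If not (-2 <= x <= 2), then not (|x| <= 2).


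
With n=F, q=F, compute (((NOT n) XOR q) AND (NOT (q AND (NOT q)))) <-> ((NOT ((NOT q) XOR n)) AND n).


Substitute n=F, q=F:
… (earlier sub-steps elided)
(NOT n) XOR q = T XOR F = T
NOT q = T
q AND (NOT q) = F AND T = F
NOT (q AND (NOT q)) = T
((NOT n) XOR q) AND (NOT (q AND (NOT q))) = T AND T = T
NOT q = T
(NOT q) XOR n = T XOR F = T
NOT ((NOT q) XOR n) = F
(NOT ((NOT q) XOR n)) AND n = F AND F = F
(((NOT n) XOR q) AND (NOT (q AND (NOT q)))) <-> ((NOT ((NOT q) XOR n)) AND n) = T <-> F = F

F


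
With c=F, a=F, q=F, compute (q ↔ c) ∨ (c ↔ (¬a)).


Substitute c=F, a=F, q=F:
q ↔ c = F ↔ F = T
¬a = T
c ↔ (¬a) = F ↔ T = F
(q ↔ c) ∨ (c ↔ (¬a)) = T ∨ F = T

T


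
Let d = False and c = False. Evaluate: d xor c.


Exclusive or is true when exactly one operand is true.
Substitute: d=False, c=False.
False xor False evaluates to False.

False


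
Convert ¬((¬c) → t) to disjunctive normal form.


Step 1: Rewrite implication then negate: ¬(¬(¬c) ∨ t) = (¬c) ∧ ¬t.

(¬c) ∧ (¬t)


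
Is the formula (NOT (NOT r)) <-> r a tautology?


Build the truth table over {r}:
r | φ
-----
F | T
T | T
Every row evaluates to true.

Yes, it is a tautology.


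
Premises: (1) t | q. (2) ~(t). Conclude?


Disjunctive syllogism: from (P ∨ Q) and ¬P, infer Q.
One disjunct, 't', is ruled out; the other must hold.

q


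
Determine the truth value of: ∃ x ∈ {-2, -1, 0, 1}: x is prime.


Evaluate the predicate on each element: -2:F, -1:F, 0:F, 1:F.
No element satisfies the predicate.

F
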